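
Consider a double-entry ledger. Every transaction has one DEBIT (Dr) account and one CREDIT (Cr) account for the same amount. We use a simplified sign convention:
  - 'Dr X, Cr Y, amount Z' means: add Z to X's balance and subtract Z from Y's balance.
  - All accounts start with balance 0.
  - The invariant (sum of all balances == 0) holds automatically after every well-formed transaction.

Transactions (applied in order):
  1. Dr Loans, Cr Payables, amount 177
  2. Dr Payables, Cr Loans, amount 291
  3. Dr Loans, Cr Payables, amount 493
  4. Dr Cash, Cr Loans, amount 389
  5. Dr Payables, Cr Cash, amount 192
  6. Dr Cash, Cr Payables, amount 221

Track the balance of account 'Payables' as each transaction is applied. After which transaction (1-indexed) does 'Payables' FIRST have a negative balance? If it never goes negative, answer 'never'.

After txn 1: Payables=-177

Answer: 1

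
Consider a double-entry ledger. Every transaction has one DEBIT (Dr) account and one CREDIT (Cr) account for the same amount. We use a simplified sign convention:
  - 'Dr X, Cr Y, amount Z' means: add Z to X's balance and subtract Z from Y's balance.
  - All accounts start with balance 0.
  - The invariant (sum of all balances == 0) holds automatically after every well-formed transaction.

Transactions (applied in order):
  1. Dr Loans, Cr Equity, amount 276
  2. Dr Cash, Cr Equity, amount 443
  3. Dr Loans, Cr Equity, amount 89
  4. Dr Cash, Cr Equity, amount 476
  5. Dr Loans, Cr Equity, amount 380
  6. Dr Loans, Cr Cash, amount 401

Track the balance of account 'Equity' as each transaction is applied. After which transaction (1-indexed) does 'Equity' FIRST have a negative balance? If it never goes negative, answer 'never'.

Answer: 1

Derivation:
After txn 1: Equity=-276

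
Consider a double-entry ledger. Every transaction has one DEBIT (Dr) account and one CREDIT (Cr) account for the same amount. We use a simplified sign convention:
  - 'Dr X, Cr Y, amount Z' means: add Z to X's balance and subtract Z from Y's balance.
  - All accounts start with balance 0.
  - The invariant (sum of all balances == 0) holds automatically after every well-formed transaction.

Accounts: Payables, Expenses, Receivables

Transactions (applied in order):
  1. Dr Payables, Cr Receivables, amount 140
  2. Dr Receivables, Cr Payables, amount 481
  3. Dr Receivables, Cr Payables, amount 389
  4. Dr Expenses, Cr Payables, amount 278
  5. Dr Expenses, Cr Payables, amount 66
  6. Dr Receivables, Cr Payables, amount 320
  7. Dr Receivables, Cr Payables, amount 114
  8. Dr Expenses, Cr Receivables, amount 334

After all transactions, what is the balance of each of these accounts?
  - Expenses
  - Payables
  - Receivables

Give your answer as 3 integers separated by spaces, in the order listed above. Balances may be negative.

Answer: 678 -1508 830

Derivation:
After txn 1 (Dr Payables, Cr Receivables, amount 140): Payables=140 Receivables=-140
After txn 2 (Dr Receivables, Cr Payables, amount 481): Payables=-341 Receivables=341
After txn 3 (Dr Receivables, Cr Payables, amount 389): Payables=-730 Receivables=730
After txn 4 (Dr Expenses, Cr Payables, amount 278): Expenses=278 Payables=-1008 Receivables=730
After txn 5 (Dr Expenses, Cr Payables, amount 66): Expenses=344 Payables=-1074 Receivables=730
After txn 6 (Dr Receivables, Cr Payables, amount 320): Expenses=344 Payables=-1394 Receivables=1050
After txn 7 (Dr Receivables, Cr Payables, amount 114): Expenses=344 Payables=-1508 Receivables=1164
After txn 8 (Dr Expenses, Cr Receivables, amount 334): Expenses=678 Payables=-1508 Receivables=830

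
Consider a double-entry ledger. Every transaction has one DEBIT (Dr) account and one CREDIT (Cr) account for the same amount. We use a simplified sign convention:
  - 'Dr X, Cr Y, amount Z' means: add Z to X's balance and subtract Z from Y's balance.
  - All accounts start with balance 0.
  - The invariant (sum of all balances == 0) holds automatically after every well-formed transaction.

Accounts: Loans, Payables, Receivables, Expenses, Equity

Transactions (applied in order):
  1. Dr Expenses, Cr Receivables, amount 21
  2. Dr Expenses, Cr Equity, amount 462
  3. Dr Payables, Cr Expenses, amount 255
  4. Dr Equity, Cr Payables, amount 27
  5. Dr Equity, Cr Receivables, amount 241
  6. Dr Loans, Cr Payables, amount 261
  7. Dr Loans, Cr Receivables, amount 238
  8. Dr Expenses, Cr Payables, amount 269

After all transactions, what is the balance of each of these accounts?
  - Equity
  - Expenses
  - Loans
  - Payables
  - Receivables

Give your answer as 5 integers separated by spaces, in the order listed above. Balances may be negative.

Answer: -194 497 499 -302 -500

Derivation:
After txn 1 (Dr Expenses, Cr Receivables, amount 21): Expenses=21 Receivables=-21
After txn 2 (Dr Expenses, Cr Equity, amount 462): Equity=-462 Expenses=483 Receivables=-21
After txn 3 (Dr Payables, Cr Expenses, amount 255): Equity=-462 Expenses=228 Payables=255 Receivables=-21
After txn 4 (Dr Equity, Cr Payables, amount 27): Equity=-435 Expenses=228 Payables=228 Receivables=-21
After txn 5 (Dr Equity, Cr Receivables, amount 241): Equity=-194 Expenses=228 Payables=228 Receivables=-262
After txn 6 (Dr Loans, Cr Payables, amount 261): Equity=-194 Expenses=228 Loans=261 Payables=-33 Receivables=-262
After txn 7 (Dr Loans, Cr Receivables, amount 238): Equity=-194 Expenses=228 Loans=499 Payables=-33 Receivables=-500
After txn 8 (Dr Expenses, Cr Payables, amount 269): Equity=-194 Expenses=497 Loans=499 Payables=-302 Receivables=-500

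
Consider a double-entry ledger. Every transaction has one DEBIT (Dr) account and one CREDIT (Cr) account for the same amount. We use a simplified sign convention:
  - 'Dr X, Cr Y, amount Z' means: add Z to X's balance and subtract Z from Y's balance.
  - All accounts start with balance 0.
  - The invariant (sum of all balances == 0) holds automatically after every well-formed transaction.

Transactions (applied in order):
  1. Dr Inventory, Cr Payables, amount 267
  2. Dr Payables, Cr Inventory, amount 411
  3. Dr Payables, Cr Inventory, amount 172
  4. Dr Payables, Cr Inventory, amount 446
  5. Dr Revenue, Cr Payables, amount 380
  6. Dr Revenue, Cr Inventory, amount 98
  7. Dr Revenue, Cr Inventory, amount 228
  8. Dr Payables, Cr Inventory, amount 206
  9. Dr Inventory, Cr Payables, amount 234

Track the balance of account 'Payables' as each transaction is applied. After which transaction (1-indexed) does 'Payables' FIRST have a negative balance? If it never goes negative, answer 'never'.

After txn 1: Payables=-267

Answer: 1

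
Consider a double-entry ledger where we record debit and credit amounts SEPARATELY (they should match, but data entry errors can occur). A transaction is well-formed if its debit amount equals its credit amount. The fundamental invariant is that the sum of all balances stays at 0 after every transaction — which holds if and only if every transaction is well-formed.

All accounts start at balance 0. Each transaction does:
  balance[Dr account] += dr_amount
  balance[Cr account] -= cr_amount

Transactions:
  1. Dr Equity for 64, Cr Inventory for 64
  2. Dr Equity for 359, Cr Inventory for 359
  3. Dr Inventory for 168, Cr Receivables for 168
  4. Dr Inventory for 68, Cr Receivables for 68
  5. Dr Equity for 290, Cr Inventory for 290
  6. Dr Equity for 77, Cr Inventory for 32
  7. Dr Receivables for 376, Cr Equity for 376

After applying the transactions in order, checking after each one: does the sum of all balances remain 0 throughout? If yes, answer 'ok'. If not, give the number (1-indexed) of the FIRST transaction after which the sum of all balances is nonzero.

Answer: 6

Derivation:
After txn 1: dr=64 cr=64 sum_balances=0
After txn 2: dr=359 cr=359 sum_balances=0
After txn 3: dr=168 cr=168 sum_balances=0
After txn 4: dr=68 cr=68 sum_balances=0
After txn 5: dr=290 cr=290 sum_balances=0
After txn 6: dr=77 cr=32 sum_balances=45
After txn 7: dr=376 cr=376 sum_balances=45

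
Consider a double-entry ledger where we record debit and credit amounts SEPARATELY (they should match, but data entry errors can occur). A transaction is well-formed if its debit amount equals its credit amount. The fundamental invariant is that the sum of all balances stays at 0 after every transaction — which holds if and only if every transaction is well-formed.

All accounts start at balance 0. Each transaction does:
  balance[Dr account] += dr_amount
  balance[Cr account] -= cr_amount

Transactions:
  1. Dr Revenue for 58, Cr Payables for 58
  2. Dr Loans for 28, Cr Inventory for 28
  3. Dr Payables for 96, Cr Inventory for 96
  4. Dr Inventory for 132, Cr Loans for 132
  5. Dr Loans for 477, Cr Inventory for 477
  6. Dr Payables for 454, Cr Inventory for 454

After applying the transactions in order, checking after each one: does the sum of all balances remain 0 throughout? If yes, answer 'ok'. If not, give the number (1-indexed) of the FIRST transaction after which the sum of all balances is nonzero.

Answer: ok

Derivation:
After txn 1: dr=58 cr=58 sum_balances=0
After txn 2: dr=28 cr=28 sum_balances=0
After txn 3: dr=96 cr=96 sum_balances=0
After txn 4: dr=132 cr=132 sum_balances=0
After txn 5: dr=477 cr=477 sum_balances=0
After txn 6: dr=454 cr=454 sum_balances=0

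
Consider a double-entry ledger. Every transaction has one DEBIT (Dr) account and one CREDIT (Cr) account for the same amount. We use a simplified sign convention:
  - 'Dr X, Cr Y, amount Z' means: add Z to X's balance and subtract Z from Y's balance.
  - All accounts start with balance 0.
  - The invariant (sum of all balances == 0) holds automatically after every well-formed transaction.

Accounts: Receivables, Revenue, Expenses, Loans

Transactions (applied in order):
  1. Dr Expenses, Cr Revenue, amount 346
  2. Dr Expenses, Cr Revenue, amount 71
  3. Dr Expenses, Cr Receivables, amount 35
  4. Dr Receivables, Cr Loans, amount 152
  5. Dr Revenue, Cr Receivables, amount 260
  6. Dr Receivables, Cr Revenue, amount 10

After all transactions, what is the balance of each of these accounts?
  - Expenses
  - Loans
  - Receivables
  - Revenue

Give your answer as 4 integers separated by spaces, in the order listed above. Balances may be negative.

Answer: 452 -152 -133 -167

Derivation:
After txn 1 (Dr Expenses, Cr Revenue, amount 346): Expenses=346 Revenue=-346
After txn 2 (Dr Expenses, Cr Revenue, amount 71): Expenses=417 Revenue=-417
After txn 3 (Dr Expenses, Cr Receivables, amount 35): Expenses=452 Receivables=-35 Revenue=-417
After txn 4 (Dr Receivables, Cr Loans, amount 152): Expenses=452 Loans=-152 Receivables=117 Revenue=-417
After txn 5 (Dr Revenue, Cr Receivables, amount 260): Expenses=452 Loans=-152 Receivables=-143 Revenue=-157
After txn 6 (Dr Receivables, Cr Revenue, amount 10): Expenses=452 Loans=-152 Receivables=-133 Revenue=-167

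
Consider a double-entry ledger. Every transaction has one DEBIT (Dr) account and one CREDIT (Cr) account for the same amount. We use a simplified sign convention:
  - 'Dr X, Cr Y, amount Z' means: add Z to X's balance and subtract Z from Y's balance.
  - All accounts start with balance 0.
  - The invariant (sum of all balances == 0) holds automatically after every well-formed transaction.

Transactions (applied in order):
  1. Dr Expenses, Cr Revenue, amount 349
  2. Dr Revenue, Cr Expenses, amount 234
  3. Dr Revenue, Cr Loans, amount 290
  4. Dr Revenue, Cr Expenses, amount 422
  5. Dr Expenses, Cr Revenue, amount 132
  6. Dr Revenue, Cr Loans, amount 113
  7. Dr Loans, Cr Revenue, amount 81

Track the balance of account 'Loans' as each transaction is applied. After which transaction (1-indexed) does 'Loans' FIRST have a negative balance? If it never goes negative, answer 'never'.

After txn 1: Loans=0
After txn 2: Loans=0
After txn 3: Loans=-290

Answer: 3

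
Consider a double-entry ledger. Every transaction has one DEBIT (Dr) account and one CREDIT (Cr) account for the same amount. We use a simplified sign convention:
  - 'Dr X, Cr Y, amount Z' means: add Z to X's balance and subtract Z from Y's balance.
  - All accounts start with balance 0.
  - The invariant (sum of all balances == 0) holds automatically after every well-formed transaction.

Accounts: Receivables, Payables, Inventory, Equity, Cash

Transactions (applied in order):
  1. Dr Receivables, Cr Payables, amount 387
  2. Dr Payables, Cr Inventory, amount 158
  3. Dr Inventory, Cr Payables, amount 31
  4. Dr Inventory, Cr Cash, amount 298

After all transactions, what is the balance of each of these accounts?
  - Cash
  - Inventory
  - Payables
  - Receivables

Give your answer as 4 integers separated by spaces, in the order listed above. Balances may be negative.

Answer: -298 171 -260 387

Derivation:
After txn 1 (Dr Receivables, Cr Payables, amount 387): Payables=-387 Receivables=387
After txn 2 (Dr Payables, Cr Inventory, amount 158): Inventory=-158 Payables=-229 Receivables=387
After txn 3 (Dr Inventory, Cr Payables, amount 31): Inventory=-127 Payables=-260 Receivables=387
After txn 4 (Dr Inventory, Cr Cash, amount 298): Cash=-298 Inventory=171 Payables=-260 Receivables=387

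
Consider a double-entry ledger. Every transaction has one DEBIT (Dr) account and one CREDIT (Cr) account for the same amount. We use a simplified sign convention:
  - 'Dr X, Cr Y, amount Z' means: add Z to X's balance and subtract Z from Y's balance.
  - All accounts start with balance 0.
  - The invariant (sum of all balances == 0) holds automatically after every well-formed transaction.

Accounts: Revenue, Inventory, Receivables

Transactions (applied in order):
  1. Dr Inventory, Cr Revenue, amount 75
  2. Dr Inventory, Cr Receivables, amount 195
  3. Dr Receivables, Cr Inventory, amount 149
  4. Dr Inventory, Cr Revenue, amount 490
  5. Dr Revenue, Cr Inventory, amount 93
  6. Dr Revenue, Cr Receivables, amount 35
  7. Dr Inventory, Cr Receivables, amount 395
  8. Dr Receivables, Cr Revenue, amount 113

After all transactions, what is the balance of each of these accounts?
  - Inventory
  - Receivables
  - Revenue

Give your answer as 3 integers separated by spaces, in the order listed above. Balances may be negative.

Answer: 913 -363 -550

Derivation:
After txn 1 (Dr Inventory, Cr Revenue, amount 75): Inventory=75 Revenue=-75
After txn 2 (Dr Inventory, Cr Receivables, amount 195): Inventory=270 Receivables=-195 Revenue=-75
After txn 3 (Dr Receivables, Cr Inventory, amount 149): Inventory=121 Receivables=-46 Revenue=-75
After txn 4 (Dr Inventory, Cr Revenue, amount 490): Inventory=611 Receivables=-46 Revenue=-565
After txn 5 (Dr Revenue, Cr Inventory, amount 93): Inventory=518 Receivables=-46 Revenue=-472
After txn 6 (Dr Revenue, Cr Receivables, amount 35): Inventory=518 Receivables=-81 Revenue=-437
After txn 7 (Dr Inventory, Cr Receivables, amount 395): Inventory=913 Receivables=-476 Revenue=-437
After txn 8 (Dr Receivables, Cr Revenue, amount 113): Inventory=913 Receivables=-363 Revenue=-550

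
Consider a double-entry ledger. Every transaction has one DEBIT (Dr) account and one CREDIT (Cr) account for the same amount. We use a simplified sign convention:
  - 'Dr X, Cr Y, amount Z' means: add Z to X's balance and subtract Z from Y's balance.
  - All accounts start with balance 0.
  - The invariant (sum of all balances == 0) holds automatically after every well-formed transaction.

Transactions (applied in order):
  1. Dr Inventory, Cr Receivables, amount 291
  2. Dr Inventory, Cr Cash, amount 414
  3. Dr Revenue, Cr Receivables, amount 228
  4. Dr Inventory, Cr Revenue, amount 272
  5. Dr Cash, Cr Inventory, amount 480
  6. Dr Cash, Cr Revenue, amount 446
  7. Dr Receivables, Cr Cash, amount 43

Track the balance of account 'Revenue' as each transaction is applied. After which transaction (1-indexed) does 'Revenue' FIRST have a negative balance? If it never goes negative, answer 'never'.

Answer: 4

Derivation:
After txn 1: Revenue=0
After txn 2: Revenue=0
After txn 3: Revenue=228
After txn 4: Revenue=-44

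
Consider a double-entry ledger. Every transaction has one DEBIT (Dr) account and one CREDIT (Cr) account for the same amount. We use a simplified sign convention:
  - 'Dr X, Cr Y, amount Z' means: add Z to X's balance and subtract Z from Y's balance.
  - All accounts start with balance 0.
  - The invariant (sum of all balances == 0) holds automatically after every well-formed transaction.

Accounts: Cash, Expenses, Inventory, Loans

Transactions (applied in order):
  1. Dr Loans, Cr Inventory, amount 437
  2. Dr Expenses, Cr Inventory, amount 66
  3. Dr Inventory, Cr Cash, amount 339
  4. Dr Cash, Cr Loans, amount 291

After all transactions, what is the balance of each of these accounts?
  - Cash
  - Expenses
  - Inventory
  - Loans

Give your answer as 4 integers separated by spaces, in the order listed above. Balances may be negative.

Answer: -48 66 -164 146

Derivation:
After txn 1 (Dr Loans, Cr Inventory, amount 437): Inventory=-437 Loans=437
After txn 2 (Dr Expenses, Cr Inventory, amount 66): Expenses=66 Inventory=-503 Loans=437
After txn 3 (Dr Inventory, Cr Cash, amount 339): Cash=-339 Expenses=66 Inventory=-164 Loans=437
After txn 4 (Dr Cash, Cr Loans, amount 291): Cash=-48 Expenses=66 Inventory=-164 Loans=146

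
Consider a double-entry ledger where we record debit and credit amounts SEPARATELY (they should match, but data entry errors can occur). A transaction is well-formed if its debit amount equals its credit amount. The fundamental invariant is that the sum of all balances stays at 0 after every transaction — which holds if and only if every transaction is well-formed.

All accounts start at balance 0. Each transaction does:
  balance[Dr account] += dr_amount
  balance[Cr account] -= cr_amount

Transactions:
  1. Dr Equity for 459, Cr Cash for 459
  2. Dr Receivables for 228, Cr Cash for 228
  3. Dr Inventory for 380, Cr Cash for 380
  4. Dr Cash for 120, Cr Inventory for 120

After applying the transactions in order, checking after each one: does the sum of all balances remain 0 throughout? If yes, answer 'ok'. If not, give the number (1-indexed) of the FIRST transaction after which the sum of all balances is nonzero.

After txn 1: dr=459 cr=459 sum_balances=0
After txn 2: dr=228 cr=228 sum_balances=0
After txn 3: dr=380 cr=380 sum_balances=0
After txn 4: dr=120 cr=120 sum_balances=0

Answer: ok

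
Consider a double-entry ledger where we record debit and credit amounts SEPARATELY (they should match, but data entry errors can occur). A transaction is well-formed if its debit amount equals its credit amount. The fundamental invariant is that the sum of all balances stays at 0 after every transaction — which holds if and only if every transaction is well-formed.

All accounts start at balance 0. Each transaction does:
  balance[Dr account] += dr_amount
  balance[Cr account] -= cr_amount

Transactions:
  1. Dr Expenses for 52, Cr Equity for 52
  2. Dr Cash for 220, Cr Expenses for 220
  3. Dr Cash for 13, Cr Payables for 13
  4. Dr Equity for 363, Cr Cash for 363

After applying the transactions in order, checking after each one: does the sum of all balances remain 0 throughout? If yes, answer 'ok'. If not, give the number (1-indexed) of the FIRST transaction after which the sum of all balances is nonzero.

After txn 1: dr=52 cr=52 sum_balances=0
After txn 2: dr=220 cr=220 sum_balances=0
After txn 3: dr=13 cr=13 sum_balances=0
After txn 4: dr=363 cr=363 sum_balances=0

Answer: ok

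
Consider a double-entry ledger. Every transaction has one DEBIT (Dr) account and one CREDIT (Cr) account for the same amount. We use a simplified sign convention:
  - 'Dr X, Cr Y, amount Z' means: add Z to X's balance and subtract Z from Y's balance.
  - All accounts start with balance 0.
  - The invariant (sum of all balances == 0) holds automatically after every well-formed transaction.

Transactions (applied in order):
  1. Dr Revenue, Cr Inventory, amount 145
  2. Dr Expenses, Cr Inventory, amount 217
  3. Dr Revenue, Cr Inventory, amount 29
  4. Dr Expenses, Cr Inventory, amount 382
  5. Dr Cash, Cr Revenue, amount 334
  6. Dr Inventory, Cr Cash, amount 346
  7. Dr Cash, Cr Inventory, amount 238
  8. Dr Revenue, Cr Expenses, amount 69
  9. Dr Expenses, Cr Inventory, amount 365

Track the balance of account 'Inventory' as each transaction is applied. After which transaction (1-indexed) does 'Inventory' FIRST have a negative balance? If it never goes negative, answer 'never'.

After txn 1: Inventory=-145

Answer: 1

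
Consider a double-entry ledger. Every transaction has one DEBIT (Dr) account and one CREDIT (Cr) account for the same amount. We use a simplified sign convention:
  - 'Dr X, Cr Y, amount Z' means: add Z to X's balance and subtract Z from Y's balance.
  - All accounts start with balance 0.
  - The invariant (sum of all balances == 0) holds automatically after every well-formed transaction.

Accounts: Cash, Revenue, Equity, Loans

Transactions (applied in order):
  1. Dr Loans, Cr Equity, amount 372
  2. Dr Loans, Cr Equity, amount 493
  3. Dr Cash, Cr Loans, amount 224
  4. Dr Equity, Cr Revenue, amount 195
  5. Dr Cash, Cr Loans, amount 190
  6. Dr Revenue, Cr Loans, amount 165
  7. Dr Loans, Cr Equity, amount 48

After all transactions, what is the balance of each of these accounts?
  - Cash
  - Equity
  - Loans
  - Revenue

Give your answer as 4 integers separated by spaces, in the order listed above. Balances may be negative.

Answer: 414 -718 334 -30

Derivation:
After txn 1 (Dr Loans, Cr Equity, amount 372): Equity=-372 Loans=372
After txn 2 (Dr Loans, Cr Equity, amount 493): Equity=-865 Loans=865
After txn 3 (Dr Cash, Cr Loans, amount 224): Cash=224 Equity=-865 Loans=641
After txn 4 (Dr Equity, Cr Revenue, amount 195): Cash=224 Equity=-670 Loans=641 Revenue=-195
After txn 5 (Dr Cash, Cr Loans, amount 190): Cash=414 Equity=-670 Loans=451 Revenue=-195
After txn 6 (Dr Revenue, Cr Loans, amount 165): Cash=414 Equity=-670 Loans=286 Revenue=-30
After txn 7 (Dr Loans, Cr Equity, amount 48): Cash=414 Equity=-718 Loans=334 Revenue=-30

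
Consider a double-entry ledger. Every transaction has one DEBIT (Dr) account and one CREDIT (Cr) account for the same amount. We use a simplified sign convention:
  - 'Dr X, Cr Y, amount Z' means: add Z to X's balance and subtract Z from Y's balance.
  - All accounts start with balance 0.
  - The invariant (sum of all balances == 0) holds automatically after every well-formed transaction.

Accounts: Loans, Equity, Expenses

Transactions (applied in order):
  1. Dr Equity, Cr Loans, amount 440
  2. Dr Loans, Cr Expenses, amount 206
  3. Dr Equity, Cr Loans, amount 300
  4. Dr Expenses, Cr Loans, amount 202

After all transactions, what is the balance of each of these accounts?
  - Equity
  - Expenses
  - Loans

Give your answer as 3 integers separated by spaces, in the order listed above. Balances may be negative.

After txn 1 (Dr Equity, Cr Loans, amount 440): Equity=440 Loans=-440
After txn 2 (Dr Loans, Cr Expenses, amount 206): Equity=440 Expenses=-206 Loans=-234
After txn 3 (Dr Equity, Cr Loans, amount 300): Equity=740 Expenses=-206 Loans=-534
After txn 4 (Dr Expenses, Cr Loans, amount 202): Equity=740 Expenses=-4 Loans=-736

Answer: 740 -4 -736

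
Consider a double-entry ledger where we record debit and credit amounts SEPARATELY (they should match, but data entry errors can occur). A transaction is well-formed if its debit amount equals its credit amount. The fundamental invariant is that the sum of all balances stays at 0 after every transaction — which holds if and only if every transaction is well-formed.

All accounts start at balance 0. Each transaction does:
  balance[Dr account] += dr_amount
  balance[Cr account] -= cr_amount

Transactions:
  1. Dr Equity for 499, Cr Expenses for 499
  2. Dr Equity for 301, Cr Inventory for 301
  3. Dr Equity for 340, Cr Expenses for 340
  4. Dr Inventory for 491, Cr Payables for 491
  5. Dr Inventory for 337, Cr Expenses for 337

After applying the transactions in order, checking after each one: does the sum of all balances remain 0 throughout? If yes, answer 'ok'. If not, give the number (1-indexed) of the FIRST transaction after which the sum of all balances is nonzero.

Answer: ok

Derivation:
After txn 1: dr=499 cr=499 sum_balances=0
After txn 2: dr=301 cr=301 sum_balances=0
After txn 3: dr=340 cr=340 sum_balances=0
After txn 4: dr=491 cr=491 sum_balances=0
After txn 5: dr=337 cr=337 sum_balances=0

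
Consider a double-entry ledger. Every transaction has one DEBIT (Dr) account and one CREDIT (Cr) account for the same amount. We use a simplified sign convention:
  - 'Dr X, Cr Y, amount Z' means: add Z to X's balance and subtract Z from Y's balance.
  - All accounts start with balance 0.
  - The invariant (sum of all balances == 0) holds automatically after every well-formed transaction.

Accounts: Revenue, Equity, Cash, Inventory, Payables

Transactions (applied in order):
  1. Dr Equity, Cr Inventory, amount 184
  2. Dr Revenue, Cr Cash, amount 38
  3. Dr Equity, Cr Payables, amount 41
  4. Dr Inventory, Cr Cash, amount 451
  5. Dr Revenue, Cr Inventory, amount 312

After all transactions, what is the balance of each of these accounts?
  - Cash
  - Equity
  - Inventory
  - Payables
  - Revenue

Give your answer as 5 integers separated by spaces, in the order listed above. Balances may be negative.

Answer: -489 225 -45 -41 350

Derivation:
After txn 1 (Dr Equity, Cr Inventory, amount 184): Equity=184 Inventory=-184
After txn 2 (Dr Revenue, Cr Cash, amount 38): Cash=-38 Equity=184 Inventory=-184 Revenue=38
After txn 3 (Dr Equity, Cr Payables, amount 41): Cash=-38 Equity=225 Inventory=-184 Payables=-41 Revenue=38
After txn 4 (Dr Inventory, Cr Cash, amount 451): Cash=-489 Equity=225 Inventory=267 Payables=-41 Revenue=38
After txn 5 (Dr Revenue, Cr Inventory, amount 312): Cash=-489 Equity=225 Inventory=-45 Payables=-41 Revenue=350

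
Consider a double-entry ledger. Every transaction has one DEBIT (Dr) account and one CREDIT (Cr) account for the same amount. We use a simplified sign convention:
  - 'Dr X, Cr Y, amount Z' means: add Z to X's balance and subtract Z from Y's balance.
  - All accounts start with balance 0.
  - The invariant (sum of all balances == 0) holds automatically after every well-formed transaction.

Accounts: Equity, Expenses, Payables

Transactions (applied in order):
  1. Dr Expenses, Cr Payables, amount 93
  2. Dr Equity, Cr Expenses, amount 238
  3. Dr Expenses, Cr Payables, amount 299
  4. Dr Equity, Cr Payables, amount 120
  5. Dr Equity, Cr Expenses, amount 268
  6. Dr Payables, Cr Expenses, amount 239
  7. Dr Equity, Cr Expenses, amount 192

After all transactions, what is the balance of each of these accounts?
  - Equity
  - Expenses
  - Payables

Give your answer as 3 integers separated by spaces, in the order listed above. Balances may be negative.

Answer: 818 -545 -273

Derivation:
After txn 1 (Dr Expenses, Cr Payables, amount 93): Expenses=93 Payables=-93
After txn 2 (Dr Equity, Cr Expenses, amount 238): Equity=238 Expenses=-145 Payables=-93
After txn 3 (Dr Expenses, Cr Payables, amount 299): Equity=238 Expenses=154 Payables=-392
After txn 4 (Dr Equity, Cr Payables, amount 120): Equity=358 Expenses=154 Payables=-512
After txn 5 (Dr Equity, Cr Expenses, amount 268): Equity=626 Expenses=-114 Payables=-512
After txn 6 (Dr Payables, Cr Expenses, amount 239): Equity=626 Expenses=-353 Payables=-273
After txn 7 (Dr Equity, Cr Expenses, amount 192): Equity=818 Expenses=-545 Payables=-273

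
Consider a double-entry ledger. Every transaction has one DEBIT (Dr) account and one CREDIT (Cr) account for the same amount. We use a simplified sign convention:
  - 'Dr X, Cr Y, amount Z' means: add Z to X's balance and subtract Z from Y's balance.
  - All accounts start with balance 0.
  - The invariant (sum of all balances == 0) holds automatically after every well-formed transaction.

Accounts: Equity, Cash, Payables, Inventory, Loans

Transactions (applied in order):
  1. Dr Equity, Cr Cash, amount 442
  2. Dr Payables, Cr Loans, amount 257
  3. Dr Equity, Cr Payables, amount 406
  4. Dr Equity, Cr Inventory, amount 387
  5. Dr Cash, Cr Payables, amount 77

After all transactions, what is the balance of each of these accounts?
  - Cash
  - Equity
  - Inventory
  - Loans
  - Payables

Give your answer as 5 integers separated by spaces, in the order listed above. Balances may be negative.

Answer: -365 1235 -387 -257 -226

Derivation:
After txn 1 (Dr Equity, Cr Cash, amount 442): Cash=-442 Equity=442
After txn 2 (Dr Payables, Cr Loans, amount 257): Cash=-442 Equity=442 Loans=-257 Payables=257
After txn 3 (Dr Equity, Cr Payables, amount 406): Cash=-442 Equity=848 Loans=-257 Payables=-149
After txn 4 (Dr Equity, Cr Inventory, amount 387): Cash=-442 Equity=1235 Inventory=-387 Loans=-257 Payables=-149
After txn 5 (Dr Cash, Cr Payables, amount 77): Cash=-365 Equity=1235 Inventory=-387 Loans=-257 Payables=-226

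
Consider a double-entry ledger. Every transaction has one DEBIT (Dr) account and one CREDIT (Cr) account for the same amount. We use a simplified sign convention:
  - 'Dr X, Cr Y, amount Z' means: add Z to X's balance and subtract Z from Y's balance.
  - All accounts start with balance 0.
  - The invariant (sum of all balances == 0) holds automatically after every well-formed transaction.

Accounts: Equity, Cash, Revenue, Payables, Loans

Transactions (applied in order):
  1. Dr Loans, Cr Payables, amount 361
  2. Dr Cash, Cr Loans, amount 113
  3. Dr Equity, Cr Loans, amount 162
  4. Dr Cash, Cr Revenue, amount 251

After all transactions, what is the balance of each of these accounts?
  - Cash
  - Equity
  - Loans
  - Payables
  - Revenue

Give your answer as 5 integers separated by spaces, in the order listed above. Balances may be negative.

Answer: 364 162 86 -361 -251

Derivation:
After txn 1 (Dr Loans, Cr Payables, amount 361): Loans=361 Payables=-361
After txn 2 (Dr Cash, Cr Loans, amount 113): Cash=113 Loans=248 Payables=-361
After txn 3 (Dr Equity, Cr Loans, amount 162): Cash=113 Equity=162 Loans=86 Payables=-361
After txn 4 (Dr Cash, Cr Revenue, amount 251): Cash=364 Equity=162 Loans=86 Payables=-361 Revenue=-251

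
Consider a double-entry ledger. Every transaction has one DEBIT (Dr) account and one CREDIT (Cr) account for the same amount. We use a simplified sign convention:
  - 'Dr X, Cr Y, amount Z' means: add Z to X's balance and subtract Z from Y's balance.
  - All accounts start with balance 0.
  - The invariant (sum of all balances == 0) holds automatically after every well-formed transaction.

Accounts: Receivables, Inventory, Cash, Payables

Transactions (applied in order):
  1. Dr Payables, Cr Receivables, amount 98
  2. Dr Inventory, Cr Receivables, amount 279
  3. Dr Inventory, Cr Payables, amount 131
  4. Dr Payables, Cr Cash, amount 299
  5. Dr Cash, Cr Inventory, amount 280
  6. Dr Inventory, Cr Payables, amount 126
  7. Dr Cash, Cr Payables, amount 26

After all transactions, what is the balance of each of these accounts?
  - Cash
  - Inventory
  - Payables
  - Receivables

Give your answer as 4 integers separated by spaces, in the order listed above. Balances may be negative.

After txn 1 (Dr Payables, Cr Receivables, amount 98): Payables=98 Receivables=-98
After txn 2 (Dr Inventory, Cr Receivables, amount 279): Inventory=279 Payables=98 Receivables=-377
After txn 3 (Dr Inventory, Cr Payables, amount 131): Inventory=410 Payables=-33 Receivables=-377
After txn 4 (Dr Payables, Cr Cash, amount 299): Cash=-299 Inventory=410 Payables=266 Receivables=-377
After txn 5 (Dr Cash, Cr Inventory, amount 280): Cash=-19 Inventory=130 Payables=266 Receivables=-377
After txn 6 (Dr Inventory, Cr Payables, amount 126): Cash=-19 Inventory=256 Payables=140 Receivables=-377
After txn 7 (Dr Cash, Cr Payables, amount 26): Cash=7 Inventory=256 Payables=114 Receivables=-377

Answer: 7 256 114 -377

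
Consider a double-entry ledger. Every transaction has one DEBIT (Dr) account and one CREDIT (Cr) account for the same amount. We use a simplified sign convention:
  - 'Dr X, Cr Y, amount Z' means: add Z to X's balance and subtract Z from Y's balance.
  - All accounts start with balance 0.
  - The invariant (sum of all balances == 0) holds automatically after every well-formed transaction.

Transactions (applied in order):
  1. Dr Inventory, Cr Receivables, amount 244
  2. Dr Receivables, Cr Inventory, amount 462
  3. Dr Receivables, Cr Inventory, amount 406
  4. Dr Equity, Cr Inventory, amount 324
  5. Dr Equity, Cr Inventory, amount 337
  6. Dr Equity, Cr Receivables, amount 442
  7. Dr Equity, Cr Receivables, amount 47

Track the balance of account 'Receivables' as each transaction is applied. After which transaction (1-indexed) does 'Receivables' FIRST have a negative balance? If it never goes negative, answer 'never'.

After txn 1: Receivables=-244

Answer: 1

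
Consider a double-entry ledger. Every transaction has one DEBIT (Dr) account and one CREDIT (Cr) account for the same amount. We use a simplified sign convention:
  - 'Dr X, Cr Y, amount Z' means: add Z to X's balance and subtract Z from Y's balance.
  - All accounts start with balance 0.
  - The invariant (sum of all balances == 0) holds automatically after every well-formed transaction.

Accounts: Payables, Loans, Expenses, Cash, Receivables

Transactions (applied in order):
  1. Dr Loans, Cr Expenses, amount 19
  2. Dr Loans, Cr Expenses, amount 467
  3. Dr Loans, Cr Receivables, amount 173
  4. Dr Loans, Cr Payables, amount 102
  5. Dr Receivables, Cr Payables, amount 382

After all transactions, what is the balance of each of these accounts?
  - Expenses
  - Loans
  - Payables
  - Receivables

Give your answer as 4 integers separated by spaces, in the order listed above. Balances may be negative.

Answer: -486 761 -484 209

Derivation:
After txn 1 (Dr Loans, Cr Expenses, amount 19): Expenses=-19 Loans=19
After txn 2 (Dr Loans, Cr Expenses, amount 467): Expenses=-486 Loans=486
After txn 3 (Dr Loans, Cr Receivables, amount 173): Expenses=-486 Loans=659 Receivables=-173
After txn 4 (Dr Loans, Cr Payables, amount 102): Expenses=-486 Loans=761 Payables=-102 Receivables=-173
After txn 5 (Dr Receivables, Cr Payables, amount 382): Expenses=-486 Loans=761 Payables=-484 Receivables=209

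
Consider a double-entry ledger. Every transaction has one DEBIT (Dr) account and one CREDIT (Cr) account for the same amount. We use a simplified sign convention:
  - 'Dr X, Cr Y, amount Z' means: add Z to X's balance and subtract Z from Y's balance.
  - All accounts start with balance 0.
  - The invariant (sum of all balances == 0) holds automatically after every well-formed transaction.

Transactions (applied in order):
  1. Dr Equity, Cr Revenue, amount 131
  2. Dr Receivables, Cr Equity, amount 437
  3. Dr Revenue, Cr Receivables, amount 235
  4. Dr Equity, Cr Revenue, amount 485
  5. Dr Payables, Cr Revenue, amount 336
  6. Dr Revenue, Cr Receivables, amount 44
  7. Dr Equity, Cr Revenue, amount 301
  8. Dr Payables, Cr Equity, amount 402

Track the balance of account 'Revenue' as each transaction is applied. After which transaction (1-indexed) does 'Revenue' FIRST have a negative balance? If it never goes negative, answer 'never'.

Answer: 1

Derivation:
After txn 1: Revenue=-131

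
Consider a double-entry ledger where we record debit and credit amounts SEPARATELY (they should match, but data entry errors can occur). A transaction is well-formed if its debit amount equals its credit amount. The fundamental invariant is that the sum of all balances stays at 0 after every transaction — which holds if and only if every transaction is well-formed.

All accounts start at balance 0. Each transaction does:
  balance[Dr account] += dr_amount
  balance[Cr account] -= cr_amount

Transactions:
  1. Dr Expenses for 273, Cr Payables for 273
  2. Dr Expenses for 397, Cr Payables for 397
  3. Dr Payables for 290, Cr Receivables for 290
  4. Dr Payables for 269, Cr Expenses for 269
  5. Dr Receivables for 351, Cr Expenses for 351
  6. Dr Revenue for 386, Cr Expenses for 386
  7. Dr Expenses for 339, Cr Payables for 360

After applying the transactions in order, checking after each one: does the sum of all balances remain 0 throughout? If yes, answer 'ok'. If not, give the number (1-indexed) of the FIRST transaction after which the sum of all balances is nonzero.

Answer: 7

Derivation:
After txn 1: dr=273 cr=273 sum_balances=0
After txn 2: dr=397 cr=397 sum_balances=0
After txn 3: dr=290 cr=290 sum_balances=0
After txn 4: dr=269 cr=269 sum_balances=0
After txn 5: dr=351 cr=351 sum_balances=0
After txn 6: dr=386 cr=386 sum_balances=0
After txn 7: dr=339 cr=360 sum_balances=-21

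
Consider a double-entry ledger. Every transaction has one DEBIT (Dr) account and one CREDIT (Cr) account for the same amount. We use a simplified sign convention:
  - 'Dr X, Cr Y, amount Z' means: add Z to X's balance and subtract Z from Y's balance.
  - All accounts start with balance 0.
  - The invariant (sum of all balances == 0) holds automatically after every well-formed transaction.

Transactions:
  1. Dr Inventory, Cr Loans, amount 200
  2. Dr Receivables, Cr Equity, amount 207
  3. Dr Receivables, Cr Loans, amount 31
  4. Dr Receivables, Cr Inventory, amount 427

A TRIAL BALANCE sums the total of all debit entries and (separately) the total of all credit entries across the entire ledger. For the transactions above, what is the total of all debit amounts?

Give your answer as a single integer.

Answer: 865

Derivation:
Txn 1: debit+=200
Txn 2: debit+=207
Txn 3: debit+=31
Txn 4: debit+=427
Total debits = 865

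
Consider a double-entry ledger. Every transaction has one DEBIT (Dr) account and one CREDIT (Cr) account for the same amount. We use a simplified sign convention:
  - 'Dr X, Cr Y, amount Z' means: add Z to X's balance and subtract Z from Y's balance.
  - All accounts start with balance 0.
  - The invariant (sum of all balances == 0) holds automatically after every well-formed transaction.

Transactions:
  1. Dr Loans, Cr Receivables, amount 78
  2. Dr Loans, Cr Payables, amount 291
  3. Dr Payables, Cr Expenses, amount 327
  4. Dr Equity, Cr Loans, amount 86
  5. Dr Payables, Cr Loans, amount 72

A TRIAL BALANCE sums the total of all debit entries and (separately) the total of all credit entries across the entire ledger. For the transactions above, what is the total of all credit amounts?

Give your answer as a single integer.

Txn 1: credit+=78
Txn 2: credit+=291
Txn 3: credit+=327
Txn 4: credit+=86
Txn 5: credit+=72
Total credits = 854

Answer: 854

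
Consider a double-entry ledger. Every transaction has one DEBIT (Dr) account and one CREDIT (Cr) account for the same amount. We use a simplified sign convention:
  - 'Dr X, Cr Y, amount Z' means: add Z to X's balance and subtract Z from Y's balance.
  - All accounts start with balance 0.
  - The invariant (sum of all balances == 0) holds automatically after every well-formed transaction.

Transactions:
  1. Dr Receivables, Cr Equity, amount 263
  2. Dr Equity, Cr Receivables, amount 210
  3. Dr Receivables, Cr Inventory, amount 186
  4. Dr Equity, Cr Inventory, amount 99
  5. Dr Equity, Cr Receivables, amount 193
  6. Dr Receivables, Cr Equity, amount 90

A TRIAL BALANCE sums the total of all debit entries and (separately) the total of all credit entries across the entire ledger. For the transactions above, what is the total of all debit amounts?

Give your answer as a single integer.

Answer: 1041

Derivation:
Txn 1: debit+=263
Txn 2: debit+=210
Txn 3: debit+=186
Txn 4: debit+=99
Txn 5: debit+=193
Txn 6: debit+=90
Total debits = 1041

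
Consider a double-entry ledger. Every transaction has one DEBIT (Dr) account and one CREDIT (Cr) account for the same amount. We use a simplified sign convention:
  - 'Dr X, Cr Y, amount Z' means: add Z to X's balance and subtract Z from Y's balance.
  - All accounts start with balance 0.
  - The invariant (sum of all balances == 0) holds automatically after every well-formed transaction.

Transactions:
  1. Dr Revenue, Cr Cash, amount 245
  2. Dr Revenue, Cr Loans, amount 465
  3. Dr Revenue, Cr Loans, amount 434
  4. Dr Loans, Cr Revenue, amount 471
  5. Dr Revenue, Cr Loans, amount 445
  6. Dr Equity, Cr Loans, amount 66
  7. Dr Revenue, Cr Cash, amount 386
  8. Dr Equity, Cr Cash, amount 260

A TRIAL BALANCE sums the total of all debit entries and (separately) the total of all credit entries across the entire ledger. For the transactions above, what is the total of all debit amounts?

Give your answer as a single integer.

Txn 1: debit+=245
Txn 2: debit+=465
Txn 3: debit+=434
Txn 4: debit+=471
Txn 5: debit+=445
Txn 6: debit+=66
Txn 7: debit+=386
Txn 8: debit+=260
Total debits = 2772

Answer: 2772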